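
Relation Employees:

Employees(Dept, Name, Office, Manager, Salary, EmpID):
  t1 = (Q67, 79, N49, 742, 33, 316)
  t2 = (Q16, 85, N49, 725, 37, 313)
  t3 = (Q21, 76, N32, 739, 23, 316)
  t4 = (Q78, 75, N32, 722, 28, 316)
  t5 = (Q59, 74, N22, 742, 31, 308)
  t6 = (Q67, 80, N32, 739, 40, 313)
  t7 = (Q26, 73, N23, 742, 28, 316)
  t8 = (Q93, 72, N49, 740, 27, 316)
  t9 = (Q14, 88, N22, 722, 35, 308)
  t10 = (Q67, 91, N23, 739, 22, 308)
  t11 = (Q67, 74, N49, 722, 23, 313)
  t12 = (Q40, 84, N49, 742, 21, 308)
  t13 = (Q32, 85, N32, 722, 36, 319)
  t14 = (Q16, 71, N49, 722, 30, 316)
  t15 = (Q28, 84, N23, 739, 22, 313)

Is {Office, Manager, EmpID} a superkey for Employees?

All 15 rows have distinct {Office, Manager, EmpID} values, so {Office, Manager, EmpID} → (all attributes) holds and {Office, Manager, EmpID} is a superkey.

Yes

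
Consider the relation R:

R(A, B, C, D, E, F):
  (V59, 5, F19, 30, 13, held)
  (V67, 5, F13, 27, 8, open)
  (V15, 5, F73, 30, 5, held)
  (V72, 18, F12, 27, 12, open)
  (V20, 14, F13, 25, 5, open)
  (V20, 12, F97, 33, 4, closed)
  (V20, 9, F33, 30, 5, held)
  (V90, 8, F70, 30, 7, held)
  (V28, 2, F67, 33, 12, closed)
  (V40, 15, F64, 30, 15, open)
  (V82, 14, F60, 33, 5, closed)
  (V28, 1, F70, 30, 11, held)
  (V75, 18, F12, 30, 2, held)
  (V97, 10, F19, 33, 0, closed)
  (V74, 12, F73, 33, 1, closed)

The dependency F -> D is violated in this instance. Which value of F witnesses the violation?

open

F=held: 6 rows → D = 30, 30, 30, 30, 30, 30 ✓
F=open: 4 rows → D takes values {27, 25, 30} — violation
F=closed: 5 rows → D = 33, 33, 33, 33, 33 ✓
The only F value with inconsistent D is F=open.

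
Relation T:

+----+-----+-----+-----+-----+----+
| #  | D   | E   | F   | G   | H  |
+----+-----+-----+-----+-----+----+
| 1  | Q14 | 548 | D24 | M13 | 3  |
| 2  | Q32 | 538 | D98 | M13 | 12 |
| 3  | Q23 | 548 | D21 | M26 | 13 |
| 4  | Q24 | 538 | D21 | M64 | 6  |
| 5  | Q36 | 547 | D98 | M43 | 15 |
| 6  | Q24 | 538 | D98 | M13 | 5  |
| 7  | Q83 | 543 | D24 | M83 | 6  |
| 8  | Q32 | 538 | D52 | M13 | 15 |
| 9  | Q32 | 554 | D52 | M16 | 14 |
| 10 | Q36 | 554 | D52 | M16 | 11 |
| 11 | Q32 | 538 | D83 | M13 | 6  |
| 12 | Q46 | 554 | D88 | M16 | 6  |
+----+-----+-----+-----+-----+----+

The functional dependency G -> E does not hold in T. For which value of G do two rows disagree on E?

G=M13: rows 1, 2, 6, 8, 11 → E takes values {548, 538} — violation
G=M26: row 3 → E = 548 ✓
G=M64: row 4 → E = 538 ✓
G=M43: row 5 → E = 547 ✓
G=M83: row 7 → E = 543 ✓
G=M16: rows 9, 10, 12 → E = 554, 554, 554 ✓
The only G value with inconsistent E is G=M13.

M13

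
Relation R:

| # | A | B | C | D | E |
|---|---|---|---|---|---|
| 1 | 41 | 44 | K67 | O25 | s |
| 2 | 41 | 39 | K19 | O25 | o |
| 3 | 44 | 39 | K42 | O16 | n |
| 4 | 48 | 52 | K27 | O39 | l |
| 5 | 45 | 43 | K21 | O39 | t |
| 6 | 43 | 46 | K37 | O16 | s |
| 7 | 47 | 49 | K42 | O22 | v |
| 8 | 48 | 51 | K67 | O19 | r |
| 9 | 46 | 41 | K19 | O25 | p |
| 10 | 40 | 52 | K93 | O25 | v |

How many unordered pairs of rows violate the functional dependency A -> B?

2

A=41: violating pairs (1,2) — 1 pair.
A=48: violating pairs (4,8) — 1 pair.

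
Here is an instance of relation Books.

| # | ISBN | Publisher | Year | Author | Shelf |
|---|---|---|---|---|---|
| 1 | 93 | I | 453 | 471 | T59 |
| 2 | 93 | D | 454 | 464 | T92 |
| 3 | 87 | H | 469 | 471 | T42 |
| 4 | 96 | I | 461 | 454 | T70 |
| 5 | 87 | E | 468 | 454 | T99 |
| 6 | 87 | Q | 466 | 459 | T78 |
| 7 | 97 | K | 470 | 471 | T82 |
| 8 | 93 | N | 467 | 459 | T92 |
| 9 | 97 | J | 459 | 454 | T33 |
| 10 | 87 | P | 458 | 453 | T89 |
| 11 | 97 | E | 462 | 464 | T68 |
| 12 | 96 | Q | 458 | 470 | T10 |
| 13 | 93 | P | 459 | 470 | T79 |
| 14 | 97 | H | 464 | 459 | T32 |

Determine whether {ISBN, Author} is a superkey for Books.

All 14 rows have distinct {ISBN, Author} values, so {ISBN, Author} → (all attributes) holds and {ISBN, Author} is a superkey.

Yes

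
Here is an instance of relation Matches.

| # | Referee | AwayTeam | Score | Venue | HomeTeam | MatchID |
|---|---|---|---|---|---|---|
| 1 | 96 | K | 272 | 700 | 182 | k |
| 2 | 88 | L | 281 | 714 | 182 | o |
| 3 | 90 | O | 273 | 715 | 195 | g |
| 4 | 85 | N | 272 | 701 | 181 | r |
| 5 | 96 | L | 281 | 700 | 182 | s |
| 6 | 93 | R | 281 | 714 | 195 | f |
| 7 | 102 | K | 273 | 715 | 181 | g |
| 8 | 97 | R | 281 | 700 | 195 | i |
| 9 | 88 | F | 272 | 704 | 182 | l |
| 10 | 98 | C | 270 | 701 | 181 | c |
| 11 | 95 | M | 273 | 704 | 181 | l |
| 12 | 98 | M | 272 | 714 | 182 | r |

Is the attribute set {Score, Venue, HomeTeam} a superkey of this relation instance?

Yes

All 12 rows have distinct {Score, Venue, HomeTeam} values, so {Score, Venue, HomeTeam} → (all attributes) holds and {Score, Venue, HomeTeam} is a superkey.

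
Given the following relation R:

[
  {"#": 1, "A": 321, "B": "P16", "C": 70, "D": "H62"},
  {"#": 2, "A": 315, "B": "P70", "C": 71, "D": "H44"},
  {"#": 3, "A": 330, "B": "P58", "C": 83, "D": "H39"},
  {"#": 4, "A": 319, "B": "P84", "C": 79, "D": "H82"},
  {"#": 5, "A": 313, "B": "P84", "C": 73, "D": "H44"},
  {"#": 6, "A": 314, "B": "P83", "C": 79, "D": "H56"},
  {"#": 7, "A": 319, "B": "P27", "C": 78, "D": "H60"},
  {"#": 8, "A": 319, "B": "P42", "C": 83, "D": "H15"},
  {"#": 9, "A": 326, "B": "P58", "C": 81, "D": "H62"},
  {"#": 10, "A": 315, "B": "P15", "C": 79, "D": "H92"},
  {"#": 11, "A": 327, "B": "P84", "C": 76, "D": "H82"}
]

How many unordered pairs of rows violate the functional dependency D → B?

2

D=H62: violating pairs (1,9) — 1 pair.
D=H44: violating pairs (2,5) — 1 pair.
D=H82: all 2 rows agree on B — 0 pairs.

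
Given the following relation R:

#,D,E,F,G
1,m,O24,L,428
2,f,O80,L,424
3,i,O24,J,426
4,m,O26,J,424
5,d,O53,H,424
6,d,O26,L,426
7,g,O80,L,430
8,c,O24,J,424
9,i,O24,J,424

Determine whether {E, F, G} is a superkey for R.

No

Rows 8 and 9 have the same {E, F, G} value (E=O24, F=J, G=424) but are distinct tuples, so {E, F, G} does not determine every attribute — not a superkey.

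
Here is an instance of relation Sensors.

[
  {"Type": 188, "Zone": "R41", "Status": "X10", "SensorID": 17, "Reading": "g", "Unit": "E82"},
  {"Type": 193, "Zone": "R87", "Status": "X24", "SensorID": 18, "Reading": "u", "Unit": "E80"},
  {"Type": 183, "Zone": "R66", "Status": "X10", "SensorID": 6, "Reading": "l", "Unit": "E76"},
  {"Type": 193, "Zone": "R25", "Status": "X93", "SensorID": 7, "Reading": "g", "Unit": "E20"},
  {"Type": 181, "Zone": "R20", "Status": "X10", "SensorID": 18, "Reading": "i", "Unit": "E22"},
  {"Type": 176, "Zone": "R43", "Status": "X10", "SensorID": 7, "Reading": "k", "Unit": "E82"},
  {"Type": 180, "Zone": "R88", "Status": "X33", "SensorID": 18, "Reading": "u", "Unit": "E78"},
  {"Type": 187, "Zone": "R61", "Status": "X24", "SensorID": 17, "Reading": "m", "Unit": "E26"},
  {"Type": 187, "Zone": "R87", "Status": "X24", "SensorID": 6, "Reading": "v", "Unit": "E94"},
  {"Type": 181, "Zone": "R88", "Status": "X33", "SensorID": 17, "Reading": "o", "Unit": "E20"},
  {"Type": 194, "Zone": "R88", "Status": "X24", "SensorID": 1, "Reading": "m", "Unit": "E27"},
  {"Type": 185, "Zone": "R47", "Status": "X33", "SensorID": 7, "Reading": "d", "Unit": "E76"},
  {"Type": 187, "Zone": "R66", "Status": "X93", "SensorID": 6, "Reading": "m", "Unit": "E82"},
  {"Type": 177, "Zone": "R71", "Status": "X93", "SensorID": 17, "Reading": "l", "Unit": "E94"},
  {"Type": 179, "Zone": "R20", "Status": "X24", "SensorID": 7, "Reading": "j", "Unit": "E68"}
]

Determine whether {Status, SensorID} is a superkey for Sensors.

All 15 rows have distinct {Status, SensorID} values, so {Status, SensorID} → (all attributes) holds and {Status, SensorID} is a superkey.

Yes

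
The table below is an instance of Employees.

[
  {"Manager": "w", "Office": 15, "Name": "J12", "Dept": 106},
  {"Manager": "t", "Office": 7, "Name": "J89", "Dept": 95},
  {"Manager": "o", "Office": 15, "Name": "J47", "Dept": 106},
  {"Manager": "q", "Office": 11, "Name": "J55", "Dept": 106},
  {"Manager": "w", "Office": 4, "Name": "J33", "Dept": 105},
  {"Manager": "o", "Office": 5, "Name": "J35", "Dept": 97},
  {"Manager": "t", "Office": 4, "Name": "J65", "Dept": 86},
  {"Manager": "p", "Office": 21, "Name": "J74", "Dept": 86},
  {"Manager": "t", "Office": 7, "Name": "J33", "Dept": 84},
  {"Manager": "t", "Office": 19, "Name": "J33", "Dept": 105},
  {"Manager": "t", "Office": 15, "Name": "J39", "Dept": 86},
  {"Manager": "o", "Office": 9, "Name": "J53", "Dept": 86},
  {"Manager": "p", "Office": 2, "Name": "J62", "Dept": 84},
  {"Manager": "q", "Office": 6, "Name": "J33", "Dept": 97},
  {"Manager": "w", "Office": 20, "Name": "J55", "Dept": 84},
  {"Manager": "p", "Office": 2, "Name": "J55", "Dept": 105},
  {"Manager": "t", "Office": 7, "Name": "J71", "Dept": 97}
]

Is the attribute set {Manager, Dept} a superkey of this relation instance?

Two distinct rows share (Manager=t, Dept=86), so {Manager, Dept} does not determine every attribute — not a superkey.

No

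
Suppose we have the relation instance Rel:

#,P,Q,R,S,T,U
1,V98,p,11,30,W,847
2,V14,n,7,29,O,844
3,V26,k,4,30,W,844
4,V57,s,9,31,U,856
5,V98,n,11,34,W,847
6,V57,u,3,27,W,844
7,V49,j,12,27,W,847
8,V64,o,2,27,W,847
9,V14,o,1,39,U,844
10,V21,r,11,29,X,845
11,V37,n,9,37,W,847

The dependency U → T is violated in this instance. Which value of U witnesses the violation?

U=847: rows 1, 5, 7, 8, 11 → T = W, W, W, W, W ✓
U=844: rows 2, 3, 6, 9 → T takes values {O, W, U} — violation
U=856: row 4 → T = U ✓
U=845: row 10 → T = X ✓
The only U value with inconsistent T is U=844.

844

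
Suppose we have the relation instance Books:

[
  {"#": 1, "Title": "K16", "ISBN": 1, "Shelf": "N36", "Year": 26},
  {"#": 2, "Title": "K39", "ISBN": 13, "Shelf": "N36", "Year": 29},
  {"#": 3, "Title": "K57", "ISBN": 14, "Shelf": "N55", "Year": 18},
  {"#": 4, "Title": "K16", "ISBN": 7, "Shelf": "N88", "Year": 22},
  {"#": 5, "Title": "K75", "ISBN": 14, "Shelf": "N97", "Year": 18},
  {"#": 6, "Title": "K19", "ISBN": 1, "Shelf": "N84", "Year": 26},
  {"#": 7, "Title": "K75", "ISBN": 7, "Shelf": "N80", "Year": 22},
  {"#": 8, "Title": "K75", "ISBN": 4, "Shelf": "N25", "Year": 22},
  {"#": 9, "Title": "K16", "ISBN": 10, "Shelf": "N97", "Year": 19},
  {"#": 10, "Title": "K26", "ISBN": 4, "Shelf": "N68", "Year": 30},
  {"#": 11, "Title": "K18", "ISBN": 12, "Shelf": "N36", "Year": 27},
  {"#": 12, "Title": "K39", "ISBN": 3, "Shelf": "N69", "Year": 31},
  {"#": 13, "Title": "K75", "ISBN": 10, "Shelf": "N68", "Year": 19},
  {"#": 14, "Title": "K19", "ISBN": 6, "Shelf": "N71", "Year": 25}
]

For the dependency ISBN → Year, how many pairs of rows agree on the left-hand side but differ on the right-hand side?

1

ISBN=1: all 2 rows agree on Year — 0 pairs.
ISBN=14: all 2 rows agree on Year — 0 pairs.
ISBN=7: all 2 rows agree on Year — 0 pairs.
ISBN=4: violating pairs (8,10) — 1 pair.
ISBN=10: all 2 rows agree on Year — 0 pairs.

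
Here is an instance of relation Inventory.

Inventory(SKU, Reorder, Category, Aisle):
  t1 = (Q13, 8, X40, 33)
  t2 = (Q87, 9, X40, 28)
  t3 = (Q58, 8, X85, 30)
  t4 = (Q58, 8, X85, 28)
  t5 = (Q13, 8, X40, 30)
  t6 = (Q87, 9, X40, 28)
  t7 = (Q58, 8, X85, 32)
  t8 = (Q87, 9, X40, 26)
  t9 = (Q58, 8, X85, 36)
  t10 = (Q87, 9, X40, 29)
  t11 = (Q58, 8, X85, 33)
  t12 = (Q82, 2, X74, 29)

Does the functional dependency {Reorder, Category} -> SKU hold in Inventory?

Yes

(Reorder=8, Category=X40): rows 1, 5 → SKU = Q13, Q13 ✓
(Reorder=9, Category=X40): rows 2, 6, 8, 10 → SKU = Q87, Q87, Q87, Q87 ✓
(Reorder=8, Category=X85): rows 3, 4, 7, 9, 11 → SKU = Q58, Q58, Q58, Q58, Q58 ✓
(Reorder=2, Category=X74): row 12 → SKU = Q82 ✓
Every {Reorder, Category} value is associated with a single SKU value, so {Reorder, Category} -> SKU holds.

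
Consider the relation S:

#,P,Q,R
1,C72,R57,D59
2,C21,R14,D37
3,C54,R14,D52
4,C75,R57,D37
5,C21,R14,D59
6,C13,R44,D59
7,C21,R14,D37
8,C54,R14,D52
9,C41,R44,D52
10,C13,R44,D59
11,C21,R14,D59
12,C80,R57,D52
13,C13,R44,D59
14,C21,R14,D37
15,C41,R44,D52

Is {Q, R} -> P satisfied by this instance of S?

Yes

(Q=R57, R=D59): row 1 → P = C72 ✓
(Q=R14, R=D37): rows 2, 7, 14 → P = C21, C21, C21 ✓
(Q=R14, R=D52): rows 3, 8 → P = C54, C54 ✓
(Q=R57, R=D37): row 4 → P = C75 ✓
(Q=R14, R=D59): rows 5, 11 → P = C21, C21 ✓
(Q=R44, R=D59): rows 6, 10, 13 → P = C13, C13, C13 ✓
(Q=R44, R=D52): rows 9, 15 → P = C41, C41 ✓
(Q=R57, R=D52): row 12 → P = C80 ✓
Every {Q, R} value is associated with a single P value, so {Q, R} -> P holds.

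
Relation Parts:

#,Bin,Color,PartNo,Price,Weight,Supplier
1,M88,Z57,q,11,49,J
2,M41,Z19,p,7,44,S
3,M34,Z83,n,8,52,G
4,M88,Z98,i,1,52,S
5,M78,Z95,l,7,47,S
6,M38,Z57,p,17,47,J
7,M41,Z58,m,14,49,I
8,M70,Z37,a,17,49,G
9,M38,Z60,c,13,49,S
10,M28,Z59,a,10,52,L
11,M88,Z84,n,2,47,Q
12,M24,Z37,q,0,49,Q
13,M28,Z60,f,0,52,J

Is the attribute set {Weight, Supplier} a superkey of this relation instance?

All 13 rows have distinct {Weight, Supplier} values, so {Weight, Supplier} → (all attributes) holds and {Weight, Supplier} is a superkey.

Yes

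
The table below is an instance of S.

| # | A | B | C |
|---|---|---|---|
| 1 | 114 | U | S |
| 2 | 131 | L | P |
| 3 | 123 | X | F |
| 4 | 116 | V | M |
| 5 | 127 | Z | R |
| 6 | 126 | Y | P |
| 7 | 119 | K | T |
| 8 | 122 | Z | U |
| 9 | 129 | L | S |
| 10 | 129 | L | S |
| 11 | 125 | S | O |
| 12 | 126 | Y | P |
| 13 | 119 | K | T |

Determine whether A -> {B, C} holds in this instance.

Yes

A=114: row 1 → {B,C} = (U, S) ✓
A=131: row 2 → {B,C} = (L, P) ✓
A=123: row 3 → {B,C} = (X, F) ✓
A=116: row 4 → {B,C} = (V, M) ✓
A=127: row 5 → {B,C} = (Z, R) ✓
A=126: rows 6, 12 → {B,C} = (Y, P), (Y, P) ✓
A=119: rows 7, 13 → {B,C} = (K, T), (K, T) ✓
A=122: row 8 → {B,C} = (Z, U) ✓
A=129: rows 9, 10 → {B,C} = (L, S), (L, S) ✓
A=125: row 11 → {B,C} = (S, O) ✓
Every A value is associated with a single {B, C} value, so A -> {B, C} holds.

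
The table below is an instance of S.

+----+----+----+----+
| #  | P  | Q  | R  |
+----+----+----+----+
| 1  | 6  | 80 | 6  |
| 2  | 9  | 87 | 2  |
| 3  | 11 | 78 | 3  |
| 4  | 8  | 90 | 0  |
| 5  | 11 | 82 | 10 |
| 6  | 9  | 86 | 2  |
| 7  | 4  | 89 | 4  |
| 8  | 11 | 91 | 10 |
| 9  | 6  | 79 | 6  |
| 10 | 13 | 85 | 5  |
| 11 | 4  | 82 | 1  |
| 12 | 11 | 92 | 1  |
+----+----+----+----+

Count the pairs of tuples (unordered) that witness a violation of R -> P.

1

R=6: all 2 rows agree on P — 0 pairs.
R=2: all 2 rows agree on P — 0 pairs.
R=10: all 2 rows agree on P — 0 pairs.
R=1: violating pairs (11,12) — 1 pair.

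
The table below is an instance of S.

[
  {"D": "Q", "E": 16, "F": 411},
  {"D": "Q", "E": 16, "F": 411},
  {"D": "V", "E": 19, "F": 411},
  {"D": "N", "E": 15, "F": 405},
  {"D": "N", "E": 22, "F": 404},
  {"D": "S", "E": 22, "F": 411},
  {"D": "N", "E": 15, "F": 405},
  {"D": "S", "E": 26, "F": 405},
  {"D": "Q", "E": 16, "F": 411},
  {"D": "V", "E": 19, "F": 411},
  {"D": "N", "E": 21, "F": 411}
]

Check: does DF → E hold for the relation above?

(D=Q, F=411): 3 rows → E = 16, 16, 16 ✓
(D=V, F=411): 2 rows → E = 19, 19 ✓
(D=N, F=405): 2 rows → E = 15, 15 ✓
(D=N, F=404): 1 row → E = 22 ✓
(D=S, F=411): 1 row → E = 22 ✓
(D=S, F=405): 1 row → E = 26 ✓
(D=N, F=411): 1 row → E = 21 ✓
Every DF value is associated with a single E value, so DF → E holds.

Yes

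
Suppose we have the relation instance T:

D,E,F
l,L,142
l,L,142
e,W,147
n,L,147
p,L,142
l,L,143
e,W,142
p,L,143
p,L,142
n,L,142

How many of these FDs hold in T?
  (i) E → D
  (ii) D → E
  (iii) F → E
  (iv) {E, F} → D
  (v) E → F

1

(i) E → D: E=L: 8 rows → D takes values {l, n, p} — violation — fails.
(ii) D → E: every LHS value maps to a single RHS value — holds.
(iii) F → E: F=142: 6 rows → E takes values {L, W} — violation; F=147: 2 rows → E takes values {W, L} — violation — fails.
(iv) {E, F} → D: (E=L, F=142): 5 rows → D takes values {l, p, n} — violation; (E=L, F=143): 2 rows → D takes values {l, p} — violation — fails.
(v) E → F: E=L: 8 rows → F takes values {142, 147, 143} — violation; E=W: 2 rows → F takes values {147, 142} — violation — fails.
1 of the 5 dependencies holds.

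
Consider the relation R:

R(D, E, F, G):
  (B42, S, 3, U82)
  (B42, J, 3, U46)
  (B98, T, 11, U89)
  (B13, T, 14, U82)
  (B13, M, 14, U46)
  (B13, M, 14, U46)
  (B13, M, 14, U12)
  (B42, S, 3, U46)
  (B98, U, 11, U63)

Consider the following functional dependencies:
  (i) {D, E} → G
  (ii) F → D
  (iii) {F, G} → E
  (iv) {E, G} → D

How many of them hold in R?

(i) {D, E} → G: (D=B42, E=S): 2 rows → G takes values {U82, U46} — violation; (D=B13, E=M): 3 rows → G takes values {U46, U12} — violation — fails.
(ii) F → D: every LHS value maps to a single RHS value — holds.
(iii) {F, G} → E: (F=3, G=U46): 2 rows → E takes values {J, S} — violation — fails.
(iv) {E, G} → D: every LHS value maps to a single RHS value — holds.
2 of the 4 dependencies hold.

2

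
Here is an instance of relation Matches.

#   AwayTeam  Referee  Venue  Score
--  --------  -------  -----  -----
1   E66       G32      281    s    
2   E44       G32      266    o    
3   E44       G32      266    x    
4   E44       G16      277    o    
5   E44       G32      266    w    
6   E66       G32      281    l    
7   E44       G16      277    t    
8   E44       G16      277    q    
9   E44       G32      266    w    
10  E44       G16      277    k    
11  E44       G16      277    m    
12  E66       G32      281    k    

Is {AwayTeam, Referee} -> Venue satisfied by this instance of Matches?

(AwayTeam=E66, Referee=G32): rows 1, 6, 12 → Venue = 281, 281, 281 ✓
(AwayTeam=E44, Referee=G32): rows 2, 3, 5, 9 → Venue = 266, 266, 266, 266 ✓
(AwayTeam=E44, Referee=G16): rows 4, 7, 8, 10, 11 → Venue = 277, 277, 277, 277, 277 ✓
Every {AwayTeam, Referee} value is associated with a single Venue value, so {AwayTeam, Referee} -> Venue holds.

Yes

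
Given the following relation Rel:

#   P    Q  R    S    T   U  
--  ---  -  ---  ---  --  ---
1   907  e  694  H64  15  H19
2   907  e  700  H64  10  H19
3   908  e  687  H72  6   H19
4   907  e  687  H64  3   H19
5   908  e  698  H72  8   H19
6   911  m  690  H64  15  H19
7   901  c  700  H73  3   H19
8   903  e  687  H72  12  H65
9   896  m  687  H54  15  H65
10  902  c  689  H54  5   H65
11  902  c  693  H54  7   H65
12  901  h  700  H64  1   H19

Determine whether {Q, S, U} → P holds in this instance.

Yes

(Q=e, S=H64, U=H19): rows 1, 2, 4 → P = 907, 907, 907 ✓
(Q=e, S=H72, U=H19): rows 3, 5 → P = 908, 908 ✓
(Q=m, S=H64, U=H19): row 6 → P = 911 ✓
(Q=c, S=H73, U=H19): row 7 → P = 901 ✓
(Q=e, S=H72, U=H65): row 8 → P = 903 ✓
(Q=m, S=H54, U=H65): row 9 → P = 896 ✓
(Q=c, S=H54, U=H65): rows 10, 11 → P = 902, 902 ✓
(Q=h, S=H64, U=H19): row 12 → P = 901 ✓
Every {Q, S, U} value is associated with a single P value, so {Q, S, U} → P holds.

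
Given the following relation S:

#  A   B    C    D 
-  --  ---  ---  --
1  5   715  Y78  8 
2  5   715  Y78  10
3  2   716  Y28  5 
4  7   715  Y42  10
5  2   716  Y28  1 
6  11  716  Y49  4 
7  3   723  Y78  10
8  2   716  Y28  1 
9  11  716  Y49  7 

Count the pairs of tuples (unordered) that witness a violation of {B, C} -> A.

(B=715, C=Y78): all 2 rows agree on A — 0 pairs.
(B=716, C=Y28): all 3 rows agree on A — 0 pairs.
(B=716, C=Y49): all 2 rows agree on A — 0 pairs.

0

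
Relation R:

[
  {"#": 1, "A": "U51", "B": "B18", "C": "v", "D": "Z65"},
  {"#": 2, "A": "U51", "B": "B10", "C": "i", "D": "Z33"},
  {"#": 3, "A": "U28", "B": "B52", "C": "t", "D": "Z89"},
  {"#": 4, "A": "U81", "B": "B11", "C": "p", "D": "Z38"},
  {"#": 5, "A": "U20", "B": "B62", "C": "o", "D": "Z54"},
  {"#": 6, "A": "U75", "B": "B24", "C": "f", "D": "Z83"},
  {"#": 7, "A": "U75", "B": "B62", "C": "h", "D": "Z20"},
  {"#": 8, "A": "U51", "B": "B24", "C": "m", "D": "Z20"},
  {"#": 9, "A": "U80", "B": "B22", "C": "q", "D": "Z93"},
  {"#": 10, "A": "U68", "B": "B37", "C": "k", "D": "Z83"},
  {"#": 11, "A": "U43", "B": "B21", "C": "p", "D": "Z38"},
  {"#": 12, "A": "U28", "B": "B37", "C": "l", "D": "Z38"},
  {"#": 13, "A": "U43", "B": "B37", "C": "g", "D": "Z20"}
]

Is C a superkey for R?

No

Rows 4 and 11 have the same C value C=p but are distinct tuples, so C does not determine every attribute — not a superkey.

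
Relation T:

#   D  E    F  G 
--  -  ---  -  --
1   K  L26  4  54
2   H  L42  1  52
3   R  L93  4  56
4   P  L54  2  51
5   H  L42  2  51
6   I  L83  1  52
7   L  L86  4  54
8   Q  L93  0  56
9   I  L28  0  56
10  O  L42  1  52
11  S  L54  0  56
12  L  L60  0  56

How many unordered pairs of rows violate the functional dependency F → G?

2

F=4: violating pairs (1,3), (3,7) — 2 pairs.
F=1: all 3 rows agree on G — 0 pairs.
F=2: all 2 rows agree on G — 0 pairs.
F=0: all 4 rows agree on G — 0 pairs.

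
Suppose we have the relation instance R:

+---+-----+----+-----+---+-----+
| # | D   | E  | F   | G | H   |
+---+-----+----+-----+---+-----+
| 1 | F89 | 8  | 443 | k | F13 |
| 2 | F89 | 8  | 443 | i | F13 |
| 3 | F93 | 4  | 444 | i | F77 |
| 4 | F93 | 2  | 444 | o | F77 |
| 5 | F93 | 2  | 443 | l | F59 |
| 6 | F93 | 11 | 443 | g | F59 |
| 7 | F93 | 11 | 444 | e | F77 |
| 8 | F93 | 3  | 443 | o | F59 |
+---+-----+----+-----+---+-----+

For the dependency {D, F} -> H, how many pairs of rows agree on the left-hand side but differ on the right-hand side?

0

(D=F89, F=443): all 2 rows agree on H — 0 pairs.
(D=F93, F=444): all 3 rows agree on H — 0 pairs.
(D=F93, F=443): all 3 rows agree on H — 0 pairs.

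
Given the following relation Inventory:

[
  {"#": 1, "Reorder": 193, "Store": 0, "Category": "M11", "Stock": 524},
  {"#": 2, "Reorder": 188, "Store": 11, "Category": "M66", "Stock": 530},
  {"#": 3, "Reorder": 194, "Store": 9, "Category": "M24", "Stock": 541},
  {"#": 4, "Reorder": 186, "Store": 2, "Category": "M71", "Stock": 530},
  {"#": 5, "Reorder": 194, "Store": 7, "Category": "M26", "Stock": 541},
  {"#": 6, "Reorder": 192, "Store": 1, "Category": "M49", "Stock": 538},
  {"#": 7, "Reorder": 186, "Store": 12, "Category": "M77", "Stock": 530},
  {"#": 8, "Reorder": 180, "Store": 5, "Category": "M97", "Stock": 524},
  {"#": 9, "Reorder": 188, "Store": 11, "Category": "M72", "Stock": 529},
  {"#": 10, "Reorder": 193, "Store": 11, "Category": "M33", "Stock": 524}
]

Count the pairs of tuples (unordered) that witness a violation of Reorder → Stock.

1

Reorder=193: all 2 rows agree on Stock — 0 pairs.
Reorder=188: violating pairs (2,9) — 1 pair.
Reorder=194: all 2 rows agree on Stock — 0 pairs.
Reorder=186: all 2 rows agree on Stock — 0 pairs.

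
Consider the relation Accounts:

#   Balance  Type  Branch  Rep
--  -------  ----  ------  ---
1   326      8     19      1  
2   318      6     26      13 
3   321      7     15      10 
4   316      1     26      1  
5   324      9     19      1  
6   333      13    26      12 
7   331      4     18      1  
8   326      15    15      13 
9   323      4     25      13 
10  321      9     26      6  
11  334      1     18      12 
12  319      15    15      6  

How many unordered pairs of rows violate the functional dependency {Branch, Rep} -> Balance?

(Branch=19, Rep=1): violating pairs (1,5) — 1 pair.

1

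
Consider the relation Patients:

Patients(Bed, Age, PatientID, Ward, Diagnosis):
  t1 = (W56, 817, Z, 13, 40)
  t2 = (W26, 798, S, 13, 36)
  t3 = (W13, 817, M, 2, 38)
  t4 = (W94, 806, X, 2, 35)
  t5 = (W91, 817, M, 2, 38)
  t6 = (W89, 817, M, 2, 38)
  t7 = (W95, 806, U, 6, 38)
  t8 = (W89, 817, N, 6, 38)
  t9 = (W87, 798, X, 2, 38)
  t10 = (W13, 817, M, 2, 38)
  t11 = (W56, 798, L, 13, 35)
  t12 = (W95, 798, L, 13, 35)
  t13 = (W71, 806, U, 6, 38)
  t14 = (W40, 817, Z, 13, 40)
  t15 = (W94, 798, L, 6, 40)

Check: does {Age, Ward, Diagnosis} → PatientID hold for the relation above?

Yes

(Age=817, Ward=13, Diagnosis=40): rows 1, 14 → PatientID = Z, Z ✓
(Age=798, Ward=13, Diagnosis=36): row 2 → PatientID = S ✓
(Age=817, Ward=2, Diagnosis=38): rows 3, 5, 6, 10 → PatientID = M, M, M, M ✓
(Age=806, Ward=2, Diagnosis=35): row 4 → PatientID = X ✓
(Age=806, Ward=6, Diagnosis=38): rows 7, 13 → PatientID = U, U ✓
(Age=817, Ward=6, Diagnosis=38): row 8 → PatientID = N ✓
(Age=798, Ward=2, Diagnosis=38): row 9 → PatientID = X ✓
(Age=798, Ward=13, Diagnosis=35): rows 11, 12 → PatientID = L, L ✓
(Age=798, Ward=6, Diagnosis=40): row 15 → PatientID = L ✓
Every {Age, Ward, Diagnosis} value is associated with a single PatientID value, so {Age, Ward, Diagnosis} → PatientID holds.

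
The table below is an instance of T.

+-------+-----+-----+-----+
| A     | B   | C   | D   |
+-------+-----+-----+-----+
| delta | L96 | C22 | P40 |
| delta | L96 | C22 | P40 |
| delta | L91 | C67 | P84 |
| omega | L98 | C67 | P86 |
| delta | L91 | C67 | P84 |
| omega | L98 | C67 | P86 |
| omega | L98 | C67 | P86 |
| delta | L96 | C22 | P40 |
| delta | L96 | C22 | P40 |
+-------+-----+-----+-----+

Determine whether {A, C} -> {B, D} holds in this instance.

Yes

(A=delta, C=C22): 4 rows → {B,D} = (L96, P40), (L96, P40), (L96, P40), (L96, P40) ✓
(A=delta, C=C67): 2 rows → {B,D} = (L91, P84), (L91, P84) ✓
(A=omega, C=C67): 3 rows → {B,D} = (L98, P86), (L98, P86), (L98, P86) ✓
Every {A, C} value is associated with a single {B, D} value, so {A, C} -> {B, D} holds.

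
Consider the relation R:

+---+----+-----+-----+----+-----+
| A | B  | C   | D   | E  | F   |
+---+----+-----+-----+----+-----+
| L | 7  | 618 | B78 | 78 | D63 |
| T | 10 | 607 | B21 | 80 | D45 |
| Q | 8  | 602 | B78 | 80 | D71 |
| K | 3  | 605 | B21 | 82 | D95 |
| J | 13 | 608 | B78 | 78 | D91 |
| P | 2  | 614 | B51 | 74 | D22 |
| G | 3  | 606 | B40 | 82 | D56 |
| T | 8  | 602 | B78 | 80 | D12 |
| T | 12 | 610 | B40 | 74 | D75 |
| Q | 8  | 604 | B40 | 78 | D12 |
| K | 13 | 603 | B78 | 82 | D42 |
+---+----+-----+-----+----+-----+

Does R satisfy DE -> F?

(D=B78, E=78): 2 rows → F takes values {D63, D91} — violation
(D=B21, E=80): 1 row → F = D45 ✓
(D=B78, E=80): 2 rows → F takes values {D71, D12} — violation
(D=B21, E=82): 1 row → F = D95 ✓
(D=B51, E=74): 1 row → F = D22 ✓
(D=B40, E=82): 1 row → F = D56 ✓
(D=B40, E=74): 1 row → F = D75 ✓
(D=B40, E=78): 1 row → F = D12 ✓
(D=B78, E=82): 1 row → F = D42 ✓
Two rows agree on DE but differ on F, so DE -> F does not hold.

No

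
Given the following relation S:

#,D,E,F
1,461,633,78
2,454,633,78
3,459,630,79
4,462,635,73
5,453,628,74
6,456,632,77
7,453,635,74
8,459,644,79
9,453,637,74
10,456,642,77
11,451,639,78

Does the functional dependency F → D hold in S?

No

F=78: rows 1, 2, 11 → D takes values {461, 454, 451} — violation
F=79: rows 3, 8 → D = 459, 459 ✓
F=73: row 4 → D = 462 ✓
F=74: rows 5, 7, 9 → D = 453, 453, 453 ✓
F=77: rows 6, 10 → D = 456, 456 ✓
Two rows agree on F but differ on D, so F → D does not hold.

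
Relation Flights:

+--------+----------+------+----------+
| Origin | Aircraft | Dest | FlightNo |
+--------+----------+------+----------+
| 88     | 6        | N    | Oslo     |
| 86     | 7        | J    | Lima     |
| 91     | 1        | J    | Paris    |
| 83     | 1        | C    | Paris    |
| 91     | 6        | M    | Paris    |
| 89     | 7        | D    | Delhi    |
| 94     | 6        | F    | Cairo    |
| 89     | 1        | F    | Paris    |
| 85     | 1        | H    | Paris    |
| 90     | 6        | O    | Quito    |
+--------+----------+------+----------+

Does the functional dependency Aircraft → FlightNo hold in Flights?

No

Aircraft=6: 4 rows → FlightNo takes values {Oslo, Paris, Cairo, Quito} — violation
Aircraft=7: 2 rows → FlightNo takes values {Lima, Delhi} — violation
Aircraft=1: 4 rows → FlightNo = Paris, Paris, Paris, Paris ✓
Two rows agree on Aircraft but differ on FlightNo, so Aircraft → FlightNo does not hold.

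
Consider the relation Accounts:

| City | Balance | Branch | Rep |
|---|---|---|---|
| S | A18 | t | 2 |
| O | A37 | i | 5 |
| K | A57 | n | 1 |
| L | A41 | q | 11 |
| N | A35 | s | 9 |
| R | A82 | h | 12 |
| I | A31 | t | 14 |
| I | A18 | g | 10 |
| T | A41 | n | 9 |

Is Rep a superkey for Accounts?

No

Two distinct rows share Rep=9, so Rep does not determine every attribute — not a superkey.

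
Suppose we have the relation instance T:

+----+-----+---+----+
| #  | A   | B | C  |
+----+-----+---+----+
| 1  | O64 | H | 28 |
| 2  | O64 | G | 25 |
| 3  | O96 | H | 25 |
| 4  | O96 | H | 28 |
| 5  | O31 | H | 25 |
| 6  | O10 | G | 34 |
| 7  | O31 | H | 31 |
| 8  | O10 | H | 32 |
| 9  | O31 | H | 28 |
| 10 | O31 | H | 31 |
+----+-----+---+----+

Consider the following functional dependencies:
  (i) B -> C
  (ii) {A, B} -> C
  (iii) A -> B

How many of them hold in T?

(i) B -> C: B=H: rows 1, 3, 4, 5, 7, 8, 9, 10 → C takes values {28, 25, 31, 32} — violation; B=G: rows 2, 6 → C takes values {25, 34} — violation — fails.
(ii) {A, B} -> C: (A=O96, B=H): rows 3, 4 → C takes values {25, 28} — violation; (A=O31, B=H): rows 5, 7, 9, 10 → C takes values {25, 31, 28} — violation — fails.
(iii) A -> B: A=O64: rows 1, 2 → B takes values {H, G} — violation; A=O10: rows 6, 8 → B takes values {G, H} — violation — fails.
None of the 3 dependencies hold.

0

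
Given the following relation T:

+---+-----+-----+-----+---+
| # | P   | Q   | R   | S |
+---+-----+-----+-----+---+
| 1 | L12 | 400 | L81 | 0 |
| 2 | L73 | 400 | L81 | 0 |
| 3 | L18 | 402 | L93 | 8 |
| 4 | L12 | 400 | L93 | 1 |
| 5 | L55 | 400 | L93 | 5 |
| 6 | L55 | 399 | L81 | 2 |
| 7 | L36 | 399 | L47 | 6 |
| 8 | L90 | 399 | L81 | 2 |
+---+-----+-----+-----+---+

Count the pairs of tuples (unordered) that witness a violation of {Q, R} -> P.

(Q=400, R=L81): violating pairs (1,2) — 1 pair.
(Q=400, R=L93): violating pairs (4,5) — 1 pair.
(Q=399, R=L81): violating pairs (6,8) — 1 pair.

3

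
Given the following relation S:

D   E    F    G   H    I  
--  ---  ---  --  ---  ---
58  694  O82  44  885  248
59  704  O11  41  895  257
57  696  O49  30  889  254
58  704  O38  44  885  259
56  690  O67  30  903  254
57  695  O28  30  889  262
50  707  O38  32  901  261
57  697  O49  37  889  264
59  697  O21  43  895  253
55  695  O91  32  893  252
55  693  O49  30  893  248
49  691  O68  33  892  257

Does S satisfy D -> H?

D=58: 2 rows → H = 885, 885 ✓
D=59: 2 rows → H = 895, 895 ✓
D=57: 3 rows → H = 889, 889, 889 ✓
D=56: 1 row → H = 903 ✓
D=50: 1 row → H = 901 ✓
D=55: 2 rows → H = 893, 893 ✓
D=49: 1 row → H = 892 ✓
Every D value is associated with a single H value, so D -> H holds.

Yes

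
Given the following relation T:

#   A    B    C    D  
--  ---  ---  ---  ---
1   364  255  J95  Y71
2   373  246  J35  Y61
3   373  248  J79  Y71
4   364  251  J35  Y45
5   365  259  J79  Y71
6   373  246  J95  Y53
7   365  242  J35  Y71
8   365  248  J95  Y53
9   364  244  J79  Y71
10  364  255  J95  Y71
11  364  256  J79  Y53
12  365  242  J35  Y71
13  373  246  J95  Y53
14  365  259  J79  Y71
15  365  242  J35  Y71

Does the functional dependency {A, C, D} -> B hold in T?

Yes

(A=364, C=J95, D=Y71): rows 1, 10 → B = 255, 255 ✓
(A=373, C=J35, D=Y61): row 2 → B = 246 ✓
(A=373, C=J79, D=Y71): row 3 → B = 248 ✓
(A=364, C=J35, D=Y45): row 4 → B = 251 ✓
(A=365, C=J79, D=Y71): rows 5, 14 → B = 259, 259 ✓
(A=373, C=J95, D=Y53): rows 6, 13 → B = 246, 246 ✓
(A=365, C=J35, D=Y71): rows 7, 12, 15 → B = 242, 242, 242 ✓
(A=365, C=J95, D=Y53): row 8 → B = 248 ✓
(A=364, C=J79, D=Y71): row 9 → B = 244 ✓
(A=364, C=J79, D=Y53): row 11 → B = 256 ✓
Every {A, C, D} value is associated with a single B value, so {A, C, D} -> B holds.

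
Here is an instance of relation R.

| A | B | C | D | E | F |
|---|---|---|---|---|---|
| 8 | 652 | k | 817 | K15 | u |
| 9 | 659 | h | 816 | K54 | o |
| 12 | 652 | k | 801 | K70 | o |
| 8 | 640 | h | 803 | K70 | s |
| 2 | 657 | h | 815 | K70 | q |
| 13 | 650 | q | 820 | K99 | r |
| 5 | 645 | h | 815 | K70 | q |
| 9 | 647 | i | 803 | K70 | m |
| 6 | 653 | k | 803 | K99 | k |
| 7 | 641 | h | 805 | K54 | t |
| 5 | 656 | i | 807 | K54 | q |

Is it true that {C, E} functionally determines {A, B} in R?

(C=k, E=K15): 1 row → {A,B} = (8, 652) ✓
(C=h, E=K54): 2 rows → {A,B} takes values {(9, 659), (7, 641)} — violation
(C=k, E=K70): 1 row → {A,B} = (12, 652) ✓
(C=h, E=K70): 3 rows → {A,B} takes values {(8, 640), (2, 657), (5, 645)} — violation
(C=q, E=K99): 1 row → {A,B} = (13, 650) ✓
(C=i, E=K70): 1 row → {A,B} = (9, 647) ✓
(C=k, E=K99): 1 row → {A,B} = (6, 653) ✓
(C=i, E=K54): 1 row → {A,B} = (5, 656) ✓
Two rows agree on {C, E} but differ on {A, B}, so {C, E} → {A, B} does not hold.

No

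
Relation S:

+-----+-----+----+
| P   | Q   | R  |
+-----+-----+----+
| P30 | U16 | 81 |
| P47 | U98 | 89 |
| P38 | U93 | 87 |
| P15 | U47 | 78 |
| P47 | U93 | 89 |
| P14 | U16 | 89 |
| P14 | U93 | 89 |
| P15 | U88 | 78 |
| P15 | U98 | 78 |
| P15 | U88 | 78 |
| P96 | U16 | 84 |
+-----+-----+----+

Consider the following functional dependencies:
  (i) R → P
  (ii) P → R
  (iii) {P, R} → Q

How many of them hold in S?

1

(i) R → P: R=89: 4 rows → P takes values {P47, P14} — violation — fails.
(ii) P → R: every LHS value maps to a single RHS value — holds.
(iii) {P, R} → Q: (P=P47, R=89): 2 rows → Q takes values {U98, U93} — violation; (P=P15, R=78): 4 rows → Q takes values {U47, U88, U98} — violation; (P=P14, R=89): 2 rows → Q takes values {U16, U93} — violation — fails.
1 of the 3 dependencies holds.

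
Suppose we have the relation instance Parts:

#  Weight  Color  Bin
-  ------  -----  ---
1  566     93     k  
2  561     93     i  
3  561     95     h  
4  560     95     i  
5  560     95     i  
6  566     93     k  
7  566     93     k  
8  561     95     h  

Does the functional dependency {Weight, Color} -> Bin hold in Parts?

Yes

(Weight=566, Color=93): rows 1, 6, 7 → Bin = k, k, k ✓
(Weight=561, Color=93): row 2 → Bin = i ✓
(Weight=561, Color=95): rows 3, 8 → Bin = h, h ✓
(Weight=560, Color=95): rows 4, 5 → Bin = i, i ✓
Every {Weight, Color} value is associated with a single Bin value, so {Weight, Color} -> Bin holds.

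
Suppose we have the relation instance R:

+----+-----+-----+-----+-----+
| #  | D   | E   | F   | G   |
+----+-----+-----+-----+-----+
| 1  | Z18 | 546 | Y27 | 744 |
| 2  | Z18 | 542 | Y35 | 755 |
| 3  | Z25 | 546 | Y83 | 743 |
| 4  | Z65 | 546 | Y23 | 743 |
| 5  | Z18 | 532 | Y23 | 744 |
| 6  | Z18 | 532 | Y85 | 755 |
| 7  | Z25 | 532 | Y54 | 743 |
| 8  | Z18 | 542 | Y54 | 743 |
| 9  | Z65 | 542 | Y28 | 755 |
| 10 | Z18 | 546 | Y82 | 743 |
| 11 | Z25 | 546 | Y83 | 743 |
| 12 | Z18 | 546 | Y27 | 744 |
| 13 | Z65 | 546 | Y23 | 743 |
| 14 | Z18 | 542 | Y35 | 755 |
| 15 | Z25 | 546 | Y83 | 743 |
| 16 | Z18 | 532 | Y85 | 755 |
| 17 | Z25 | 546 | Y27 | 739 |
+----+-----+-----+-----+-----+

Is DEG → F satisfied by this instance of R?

Yes

(D=Z18, E=546, G=744): rows 1, 12 → F = Y27, Y27 ✓
(D=Z18, E=542, G=755): rows 2, 14 → F = Y35, Y35 ✓
(D=Z25, E=546, G=743): rows 3, 11, 15 → F = Y83, Y83, Y83 ✓
(D=Z65, E=546, G=743): rows 4, 13 → F = Y23, Y23 ✓
(D=Z18, E=532, G=744): row 5 → F = Y23 ✓
(D=Z18, E=532, G=755): rows 6, 16 → F = Y85, Y85 ✓
(D=Z25, E=532, G=743): row 7 → F = Y54 ✓
(D=Z18, E=542, G=743): row 8 → F = Y54 ✓
(D=Z65, E=542, G=755): row 9 → F = Y28 ✓
(D=Z18, E=546, G=743): row 10 → F = Y82 ✓
(D=Z25, E=546, G=739): row 17 → F = Y27 ✓
Every DEG value is associated with a single F value, so DEG → F holds.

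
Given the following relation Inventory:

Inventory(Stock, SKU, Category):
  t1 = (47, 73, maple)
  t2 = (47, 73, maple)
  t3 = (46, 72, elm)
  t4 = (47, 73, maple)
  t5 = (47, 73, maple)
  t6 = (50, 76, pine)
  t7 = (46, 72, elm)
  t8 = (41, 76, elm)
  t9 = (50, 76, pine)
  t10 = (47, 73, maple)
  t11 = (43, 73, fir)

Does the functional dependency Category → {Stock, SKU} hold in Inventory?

Category=maple: rows 1, 2, 4, 5, 10 → {Stock,SKU} = (47, 73), (47, 73), (47, 73), (47, 73), (47, 73) ✓
Category=elm: rows 3, 7, 8 → {Stock,SKU} takes values {(46, 72), (41, 76)} — violation
Category=pine: rows 6, 9 → {Stock,SKU} = (50, 76), (50, 76) ✓
Category=fir: row 11 → {Stock,SKU} = (43, 73) ✓
Two rows agree on Category but differ on {Stock, SKU}, so Category → {Stock, SKU} does not hold.

No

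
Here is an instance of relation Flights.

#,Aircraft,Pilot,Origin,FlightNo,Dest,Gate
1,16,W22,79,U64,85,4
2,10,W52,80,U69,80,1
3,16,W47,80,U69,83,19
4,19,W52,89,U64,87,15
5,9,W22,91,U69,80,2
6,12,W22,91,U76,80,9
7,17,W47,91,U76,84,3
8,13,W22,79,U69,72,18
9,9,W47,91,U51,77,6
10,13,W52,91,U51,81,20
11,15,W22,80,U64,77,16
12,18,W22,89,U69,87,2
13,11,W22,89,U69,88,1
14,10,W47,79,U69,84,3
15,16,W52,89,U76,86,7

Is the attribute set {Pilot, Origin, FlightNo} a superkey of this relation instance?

Rows 12 and 13 have the same {Pilot, Origin, FlightNo} value (Pilot=W22, Origin=89, FlightNo=U69) but are distinct tuples, so {Pilot, Origin, FlightNo} does not determine every attribute — not a superkey.

No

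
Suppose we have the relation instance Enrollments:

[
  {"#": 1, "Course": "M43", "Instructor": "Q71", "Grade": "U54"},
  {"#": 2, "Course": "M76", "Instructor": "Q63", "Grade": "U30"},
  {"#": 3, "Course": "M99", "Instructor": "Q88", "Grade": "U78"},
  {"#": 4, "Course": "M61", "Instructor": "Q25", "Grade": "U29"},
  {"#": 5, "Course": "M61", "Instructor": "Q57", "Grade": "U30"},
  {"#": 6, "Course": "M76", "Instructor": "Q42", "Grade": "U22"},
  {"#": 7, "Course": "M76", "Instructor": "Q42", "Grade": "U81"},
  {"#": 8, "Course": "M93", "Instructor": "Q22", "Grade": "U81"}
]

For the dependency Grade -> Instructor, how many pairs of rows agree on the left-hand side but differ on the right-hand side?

Grade=U30: violating pairs (2,5) — 1 pair.
Grade=U81: violating pairs (7,8) — 1 pair.

2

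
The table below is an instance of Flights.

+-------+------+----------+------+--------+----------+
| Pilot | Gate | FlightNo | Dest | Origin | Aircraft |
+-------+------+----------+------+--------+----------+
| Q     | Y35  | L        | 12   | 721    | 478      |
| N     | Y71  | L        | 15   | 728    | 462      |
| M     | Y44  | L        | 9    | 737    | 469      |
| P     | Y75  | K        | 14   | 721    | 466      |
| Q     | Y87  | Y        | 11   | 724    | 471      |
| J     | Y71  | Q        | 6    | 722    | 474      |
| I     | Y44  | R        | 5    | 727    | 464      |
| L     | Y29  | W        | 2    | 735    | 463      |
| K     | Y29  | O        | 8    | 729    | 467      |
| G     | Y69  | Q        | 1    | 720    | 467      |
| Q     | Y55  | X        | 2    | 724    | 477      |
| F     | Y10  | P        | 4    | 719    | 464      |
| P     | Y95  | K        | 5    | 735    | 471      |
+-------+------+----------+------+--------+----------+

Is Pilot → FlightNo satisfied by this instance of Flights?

Pilot=Q: 3 rows → FlightNo takes values {L, Y, X} — violation
Pilot=N: 1 row → FlightNo = L ✓
Pilot=M: 1 row → FlightNo = L ✓
Pilot=P: 2 rows → FlightNo = K, K ✓
Pilot=J: 1 row → FlightNo = Q ✓
Pilot=I: 1 row → FlightNo = R ✓
Pilot=L: 1 row → FlightNo = W ✓
Pilot=K: 1 row → FlightNo = O ✓
Pilot=G: 1 row → FlightNo = Q ✓
Pilot=F: 1 row → FlightNo = P ✓
Two rows agree on Pilot but differ on FlightNo, so Pilot → FlightNo does not hold.

No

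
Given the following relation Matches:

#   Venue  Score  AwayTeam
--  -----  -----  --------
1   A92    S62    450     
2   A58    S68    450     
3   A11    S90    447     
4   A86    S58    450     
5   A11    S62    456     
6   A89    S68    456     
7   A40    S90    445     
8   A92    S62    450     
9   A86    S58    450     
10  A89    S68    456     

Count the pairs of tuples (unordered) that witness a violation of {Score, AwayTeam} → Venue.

0

(Score=S62, AwayTeam=450): all 2 rows agree on Venue — 0 pairs.
(Score=S58, AwayTeam=450): all 2 rows agree on Venue — 0 pairs.
(Score=S68, AwayTeam=456): all 2 rows agree on Venue — 0 pairs.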